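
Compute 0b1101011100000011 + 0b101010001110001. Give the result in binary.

0b10010101101110100

Add column by column in base 2, right to left:
  1+1 = 0 carry 1
  1+0+1 = 0 carry 1
  0+0+1 = 1
  0+0 = 0
  0+1 = 1
  0+1 = 1
  0+1 = 1
  0+0 = 0
  1+0 = 1
  1+0 = 1
  1+1 = 0 carry 1
  0+0+1 = 1
  1+1 = 0 carry 1
  0+0+1 = 1
  1+1 = 0 carry 1
  1+0+1 = 0 carry 1
  final carry 1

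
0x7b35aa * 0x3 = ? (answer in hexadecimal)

0x171a0fe

Multiply each base-16 digit by 3, carrying:
  a×3 = 30 → write e carry 1
  a×3+1 = 31 → write f carry 1
  5×3+1 = 16 → write 0 carry 1
  3×3+1 = 10 → write a
  b×3 = 33 → write 1 carry 2
  7×3+2 = 23 → write 7 carry 1
  remaining carry: 1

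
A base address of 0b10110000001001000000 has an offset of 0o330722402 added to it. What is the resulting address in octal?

0o333523502

0b10110000001001000000 = 0o2601100 in octal.
Add column by column in base 8, right to left:
  0+2 = 2
  0+0 = 0
  1+4 = 5
  1+2 = 3
  0+2 = 2
  6+7 = 5 carry 1
  2+0+1 = 3
  0+3 = 3
  0+3 = 3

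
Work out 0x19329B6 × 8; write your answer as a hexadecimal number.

Multiply each base-16 digit by 8, carrying:
  6×8 = 48 → write 0 carry 3
  B×8+3 = 91 → write B carry 5
  9×8+5 = 77 → write D carry 4
  2×8+4 = 20 → write 4 carry 1
  3×8+1 = 25 → write 9 carry 1
  9×8+1 = 73 → write 9 carry 4
  1×8+4 = 12 → write C

0xC994DB0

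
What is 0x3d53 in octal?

Expand each hex digit to 4 bits: 3=0011 d=1101 5=0101 3=0011.
Group the bits in threes: 011 110 101 010 011 → 36523.

0o36523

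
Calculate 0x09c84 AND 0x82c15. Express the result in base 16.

AND each hex digit independently (no carries):
  0&8=0, 9&2=0, c&c=c, 8&1=0, 4&5=4

0x00c04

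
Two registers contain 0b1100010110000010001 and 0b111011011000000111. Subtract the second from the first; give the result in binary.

0b100111011000001010

Subtract column by column in base 2:
  1-1 → 0
  0-1 → 1 (borrow)
  0-1-1 → 0 (borrow)
  0-0-1 → 1 (borrow)
  1-0-1 → 0
  0-0 → 0
  0-0 → 0
  0-0 → 0
  0-0 → 0
  0-1 → 1 (borrow)
  1-1-1 → 1 (borrow)
  1-0-1 → 0
  0-1 → 1 (borrow)
  1-1-1 → 1 (borrow)
  0-0-1 → 1 (borrow)
  0-1-1 → 0 (borrow)
  0-1-1 → 0 (borrow)
  1-1-1 → 1 (borrow)
  1-0-1 → 0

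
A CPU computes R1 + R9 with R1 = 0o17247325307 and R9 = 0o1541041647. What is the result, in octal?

Add column by column in base 8, right to left:
  7+7 = 6 carry 1
  0+4+1 = 5
  3+6 = 1 carry 1
  5+1+1 = 7
  2+4 = 6
  3+0 = 3
  7+1 = 0 carry 1
  4+4+1 = 1 carry 1
  2+5+1 = 0 carry 1
  7+1+1 = 1 carry 1
  1+0+1 = 2

0o21010367156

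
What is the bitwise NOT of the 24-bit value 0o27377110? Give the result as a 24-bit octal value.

Each oct digit d becomes 7−d:
  2→5, 7→0, 3→4, 7→0, 7→0, 1→6, 1→6, 0→7

0o50400667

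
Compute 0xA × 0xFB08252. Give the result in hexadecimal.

Multiply each base-16 digit by 10, carrying:
  2×10 = 20 → write 4 carry 1
  5×10+1 = 51 → write 3 carry 3
  2×10+3 = 23 → write 7 carry 1
  8×10+1 = 81 → write 1 carry 5
  0×10+5 = 5 → write 5
  B×10 = 110 → write E carry 6
  F×10+6 = 156 → write C carry 9
  remaining carry: 9

0x9CE51734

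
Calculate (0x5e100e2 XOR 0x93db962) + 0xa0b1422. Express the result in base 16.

0x16e7cda2

First 0x5e100e2 XOR 0x93db962 = 0xcdcb980.
Add column by column in base 16, right to left:
  0+2 = 2
  8+2 = a
  9+4 = d
  b+1 = c
  c+b = 7 carry 1
  d+0+1 = e
  c+a = 6 carry 1
  final carry 1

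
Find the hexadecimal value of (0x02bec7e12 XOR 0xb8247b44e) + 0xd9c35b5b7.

0x1945e18013

First 0x02bec7e12 XOR 0xb8247b44e = 0xba9abca5c.
Add column by column in base 16, right to left:
  c+7 = 3 carry 1
  5+b+1 = 1 carry 1
  a+5+1 = 0 carry 1
  c+b+1 = 8 carry 1
  b+5+1 = 1 carry 1
  a+3+1 = e
  9+c = 5 carry 1
  a+9+1 = 4 carry 1
  b+d+1 = 9 carry 1
  final carry 1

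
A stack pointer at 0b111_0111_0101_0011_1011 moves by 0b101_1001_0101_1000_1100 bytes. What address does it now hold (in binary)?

Add column by column in base 2, right to left:
  1+0 = 1
  1+0 = 1
  0+1 = 1
  1+1 = 0 carry 1
  1+0+1 = 0 carry 1
  1+0+1 = 0 carry 1
  0+0+1 = 1
  0+1 = 1
  1+1 = 0 carry 1
  0+0+1 = 1
  1+1 = 0 carry 1
  0+0+1 = 1
  1+1 = 0 carry 1
  1+0+1 = 0 carry 1
  1+0+1 = 0 carry 1
  0+1+1 = 0 carry 1
  1+1+1 = 1 carry 1
  1+0+1 = 0 carry 1
  1+1+1 = 1 carry 1
  final carry 1

0b11010000101011000111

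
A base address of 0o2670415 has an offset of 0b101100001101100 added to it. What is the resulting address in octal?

0o2744571

0b101100001101100 = 0o54154 in octal.
Add column by column in base 8, right to left:
  5+4 = 1 carry 1
  1+5+1 = 7
  4+1 = 5
  0+4 = 4
  7+5 = 4 carry 1
  6+0+1 = 7
  2+0 = 2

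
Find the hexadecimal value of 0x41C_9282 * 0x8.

0x20E49410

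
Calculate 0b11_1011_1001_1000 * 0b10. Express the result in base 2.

Multiply each base-2 digit by 2, carrying:
  0×2 = 0 → write 0
  0×2 = 0 → write 0
  0×2 = 0 → write 0
  1×2 = 2 → write 0 carry 1
  1×2+1 = 3 → write 1 carry 1
  0×2+1 = 1 → write 1
  0×2 = 0 → write 0
  1×2 = 2 → write 0 carry 1
  1×2+1 = 3 → write 1 carry 1
  1×2+1 = 3 → write 1 carry 1
  0×2+1 = 1 → write 1
  1×2 = 2 → write 0 carry 1
  1×2+1 = 3 → write 1 carry 1
  1×2+1 = 3 → write 1 carry 1
  remaining carry: 1

0b111011100110000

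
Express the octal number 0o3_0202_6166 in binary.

Each octal digit is 3 bits: 3=011 0=000 2=010 0=000 2=010 6=110 1=001 6=110 6=110.

0b11000010000010110001110110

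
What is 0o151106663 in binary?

0b1101001001000110110110011

Each octal digit is 3 bits: 1=001 5=101 1=001 1=001 0=000 6=110 6=110 6=110 3=011.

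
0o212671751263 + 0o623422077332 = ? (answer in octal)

Add column by column in base 8, right to left:
  3+2 = 5
  6+3 = 1 carry 1
  2+3+1 = 6
  1+7 = 0 carry 1
  5+7+1 = 5 carry 1
  7+0+1 = 0 carry 1
  1+2+1 = 4
  7+2 = 1 carry 1
  6+4+1 = 3 carry 1
  2+3+1 = 6
  1+2 = 3
  2+6 = 0 carry 1
  final carry 1

0o1036314050615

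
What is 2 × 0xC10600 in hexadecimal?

Multiply each base-16 digit by 2, carrying:
  0×2 = 0 → write 0
  0×2 = 0 → write 0
  6×2 = 12 → write C
  0×2 = 0 → write 0
  1×2 = 2 → write 2
  C×2 = 24 → write 8 carry 1
  remaining carry: 1

0x1820C00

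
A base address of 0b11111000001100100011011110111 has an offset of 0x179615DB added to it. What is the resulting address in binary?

0x179615DB = 0b10111100101100001010111011011 in binary.
Add column by column in base 2, right to left:
  1+1 = 0 carry 1
  1+1+1 = 1 carry 1
  1+0+1 = 0 carry 1
  0+1+1 = 0 carry 1
  1+1+1 = 1 carry 1
  1+0+1 = 0 carry 1
  1+1+1 = 1 carry 1
  1+1+1 = 1 carry 1
  0+1+1 = 0 carry 1
  1+0+1 = 0 carry 1
  1+1+1 = 1 carry 1
  0+0+1 = 1
  0+1 = 1
  0+0 = 0
  1+0 = 1
  0+0 = 0
  0+0 = 0
  1+1 = 0 carry 1
  1+1+1 = 1 carry 1
  0+0+1 = 1
  0+1 = 1
  0+0 = 0
  0+0 = 0
  0+1 = 1
  1+1 = 0 carry 1
  1+1+1 = 1 carry 1
  1+1+1 = 1 carry 1
  1+0+1 = 0 carry 1
  1+1+1 = 1 carry 1
  final carry 1

0b110110100111000101110011010010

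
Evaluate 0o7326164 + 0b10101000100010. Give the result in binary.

0b111011101011010010110

0o7326164 = 0b111011010110001110100 in binary.
Add column by column in base 2, right to left:
  0+0 = 0
  0+1 = 1
  1+0 = 1
  0+0 = 0
  1+0 = 1
  1+1 = 0 carry 1
  1+0+1 = 0 carry 1
  0+0+1 = 1
  0+0 = 0
  0+1 = 1
  1+0 = 1
  1+1 = 0 carry 1
  0+0+1 = 1
  1+1 = 0 carry 1
  0+0+1 = 1
  1+0 = 1
  1+0 = 1
  0+0 = 0
  1+0 = 1
  1+0 = 1
  1+0 = 1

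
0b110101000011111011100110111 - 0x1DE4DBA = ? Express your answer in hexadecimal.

0b110101000011111011100110111 = 0x6A1F737 in hexadecimal.
Subtract column by column in base 16:
  7-A → D (borrow)
  3-B-1 → 7 (borrow)
  7-D-1 → 9 (borrow)
  F-4-1 → A
  1-E → 3 (borrow)
  A-D-1 → C (borrow)
  6-1-1 → 4

0x4C3A97D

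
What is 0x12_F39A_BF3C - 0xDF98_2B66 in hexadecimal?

Subtract column by column in base 16:
  C-6 → 6
  3-6 → D (borrow)
  F-B-1 → 3
  B-2 → 9
  A-8 → 2
  9-9 → 0
  3-F → 4 (borrow)
  F-D-1 → 1
  2-0 → 2
  1-0 → 1

0x12140293D6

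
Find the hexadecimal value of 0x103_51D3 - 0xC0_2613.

0x432BC0

Subtract column by column in base 16:
  3-3 → 0
  D-1 → C
  1-6 → B (borrow)
  5-2-1 → 2
  3-0 → 3
  0-C → 4 (borrow)
  1-0-1 → 0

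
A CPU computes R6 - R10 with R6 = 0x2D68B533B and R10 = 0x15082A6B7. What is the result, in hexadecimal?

0x18608AC84

Subtract column by column in base 16:
  B-7 → 4
  3-B → 8 (borrow)
  3-6-1 → C (borrow)
  5-A-1 → A (borrow)
  B-2-1 → 8
  8-8 → 0
  6-0 → 6
  D-5 → 8
  2-1 → 1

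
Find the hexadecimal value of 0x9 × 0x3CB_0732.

0x222340C2

Multiply each base-16 digit by 9, carrying:
  2×9 = 18 → write 2 carry 1
  3×9+1 = 28 → write C carry 1
  7×9+1 = 64 → write 0 carry 4
  0×9+4 = 4 → write 4
  B×9 = 99 → write 3 carry 6
  C×9+6 = 114 → write 2 carry 7
  3×9+7 = 34 → write 2 carry 2
  remaining carry: 2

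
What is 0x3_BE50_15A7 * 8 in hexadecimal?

0x1DF280AD38

Multiply each base-16 digit by 8, carrying:
  7×8 = 56 → write 8 carry 3
  A×8+3 = 83 → write 3 carry 5
  5×8+5 = 45 → write D carry 2
  1×8+2 = 10 → write A
  0×8 = 0 → write 0
  5×8 = 40 → write 8 carry 2
  E×8+2 = 114 → write 2 carry 7
  B×8+7 = 95 → write F carry 5
  3×8+5 = 29 → write D carry 1
  remaining carry: 1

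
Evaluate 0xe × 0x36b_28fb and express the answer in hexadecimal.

Multiply each base-16 digit by 14, carrying:
  b×14 = 154 → write a carry 9
  f×14+9 = 219 → write b carry 13
  8×14+13 = 125 → write d carry 7
  2×14+7 = 35 → write 3 carry 2
  b×14+2 = 156 → write c carry 9
  6×14+9 = 93 → write d carry 5
  3×14+5 = 47 → write f carry 2
  remaining carry: 2

0x2fdc3dba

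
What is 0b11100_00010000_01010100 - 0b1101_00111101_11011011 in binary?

Subtract column by column in base 2:
  0-1 → 1 (borrow)
  0-1-1 → 0 (borrow)
  1-0-1 → 0
  0-1 → 1 (borrow)
  1-1-1 → 1 (borrow)
  0-0-1 → 1 (borrow)
  1-1-1 → 1 (borrow)
  0-1-1 → 0 (borrow)
  0-1-1 → 0 (borrow)
  0-0-1 → 1 (borrow)
  0-1-1 → 0 (borrow)
  0-1-1 → 0 (borrow)
  1-1-1 → 1 (borrow)
  0-1-1 → 0 (borrow)
  0-0-1 → 1 (borrow)
  0-0-1 → 1 (borrow)
  0-1-1 → 0 (borrow)
  0-0-1 → 1 (borrow)
  1-1-1 → 1 (borrow)
  1-1-1 → 1 (borrow)
  1-0-1 → 0

0b11101101001001111001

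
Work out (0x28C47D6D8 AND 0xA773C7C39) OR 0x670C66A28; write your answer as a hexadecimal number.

0x674C67E38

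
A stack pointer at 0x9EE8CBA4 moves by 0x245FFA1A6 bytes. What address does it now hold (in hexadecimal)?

Add column by column in base 16, right to left:
  4+6 = A
  A+A = 4 carry 1
  B+1+1 = D
  C+A = 6 carry 1
  8+F+1 = 8 carry 1
  E+F+1 = E carry 1
  E+5+1 = 4 carry 1
  9+4+1 = E
  0+2 = 2

0x2E4E86D4A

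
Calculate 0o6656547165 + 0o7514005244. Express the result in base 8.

Add column by column in base 8, right to left:
  5+4 = 1 carry 1
  6+4+1 = 3 carry 1
  1+2+1 = 4
  7+5 = 4 carry 1
  4+0+1 = 5
  5+0 = 5
  6+4 = 2 carry 1
  5+1+1 = 7
  6+5 = 3 carry 1
  6+7+1 = 6 carry 1
  final carry 1

0o16372554431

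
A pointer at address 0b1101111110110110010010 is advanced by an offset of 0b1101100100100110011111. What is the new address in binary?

Add column by column in base 2, right to left:
  0+1 = 1
  1+1 = 0 carry 1
  0+1+1 = 0 carry 1
  0+1+1 = 0 carry 1
  1+1+1 = 1 carry 1
  0+0+1 = 1
  0+0 = 0
  1+1 = 0 carry 1
  1+1+1 = 1 carry 1
  0+0+1 = 1
  1+0 = 1
  1+1 = 0 carry 1
  0+0+1 = 1
  1+0 = 1
  1+1 = 0 carry 1
  1+0+1 = 0 carry 1
  1+0+1 = 0 carry 1
  1+1+1 = 1 carry 1
  1+1+1 = 1 carry 1
  0+0+1 = 1
  1+1 = 0 carry 1
  1+1+1 = 1 carry 1
  final carry 1

0b11011100011011100110001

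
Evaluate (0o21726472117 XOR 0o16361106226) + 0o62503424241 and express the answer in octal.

0o122153220572

First 0o21726472117 XOR 0o16361106226 = 0o37447574331.
Add column by column in base 8, right to left:
  1+1 = 2
  3+4 = 7
  3+2 = 5
  4+4 = 0 carry 1
  7+2+1 = 2 carry 1
  5+4+1 = 2 carry 1
  7+3+1 = 3 carry 1
  4+0+1 = 5
  4+5 = 1 carry 1
  7+2+1 = 2 carry 1
  3+6+1 = 2 carry 1
  final carry 1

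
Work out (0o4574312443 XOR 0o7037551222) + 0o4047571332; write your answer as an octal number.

First 0o4574312443 XOR 0o7037551222 = 0o3543643661.
Add column by column in base 8, right to left:
  1+2 = 3
  6+3 = 1 carry 1
  6+3+1 = 2 carry 1
  3+1+1 = 5
  4+7 = 3 carry 1
  6+5+1 = 4 carry 1
  3+7+1 = 3 carry 1
  4+4+1 = 1 carry 1
  5+0+1 = 6
  3+4 = 7

0o7613435213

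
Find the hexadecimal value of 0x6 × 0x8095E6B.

0x30383682

Multiply each base-16 digit by 6, carrying:
  B×6 = 66 → write 2 carry 4
  6×6+4 = 40 → write 8 carry 2
  E×6+2 = 86 → write 6 carry 5
  5×6+5 = 35 → write 3 carry 2
  9×6+2 = 56 → write 8 carry 3
  0×6+3 = 3 → write 3
  8×6 = 48 → write 0 carry 3
  remaining carry: 3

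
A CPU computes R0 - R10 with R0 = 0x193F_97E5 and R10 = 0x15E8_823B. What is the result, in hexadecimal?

Subtract column by column in base 16:
  5-B → A (borrow)
  E-3-1 → A
  7-2 → 5
  9-8 → 1
  F-8 → 7
  3-E → 5 (borrow)
  9-5-1 → 3
  1-1 → 0

0x35715AA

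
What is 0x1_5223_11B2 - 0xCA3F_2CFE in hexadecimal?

0x87E3E4B4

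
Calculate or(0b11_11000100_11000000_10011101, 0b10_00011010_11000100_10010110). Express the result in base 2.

0b11110111101100010010011111

OR bit by bit (1 where either bit is 1):
  11110001001100000010011101
| 10000110101100010010010110
= 11110111101100010010011111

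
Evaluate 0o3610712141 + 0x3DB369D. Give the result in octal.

0o4177545376

0x3DB369D = 0o366633235 in octal.
Add column by column in base 8, right to left:
  1+5 = 6
  4+3 = 7
  1+2 = 3
  2+3 = 5
  1+3 = 4
  7+6 = 5 carry 1
  0+6+1 = 7
  1+6 = 7
  6+3 = 1 carry 1
  3+0+1 = 4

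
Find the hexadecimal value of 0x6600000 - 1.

0x65FFFFF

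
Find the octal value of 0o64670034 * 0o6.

Multiply each base-8 digit by 6, carrying:
  4×6 = 24 → write 0 carry 3
  3×6+3 = 21 → write 5 carry 2
  0×6+2 = 2 → write 2
  0×6 = 0 → write 0
  7×6 = 42 → write 2 carry 5
  6×6+5 = 41 → write 1 carry 5
  4×6+5 = 29 → write 5 carry 3
  6×6+3 = 39 → write 7 carry 4
  remaining carry: 4

0o475120250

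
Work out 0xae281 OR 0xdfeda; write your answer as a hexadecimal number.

OR each hex digit independently (no carries):
  a|d=f, e|f=f, 2|e=e, 8|d=d, 1|a=b

0xffedb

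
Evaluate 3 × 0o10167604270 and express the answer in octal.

0o30547215050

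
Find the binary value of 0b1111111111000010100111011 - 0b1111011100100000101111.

0b1110000011011110100001100

Subtract column by column in base 2:
  1-1 → 0
  1-1 → 0
  0-1 → 1 (borrow)
  1-1-1 → 1 (borrow)
  1-0-1 → 0
  1-1 → 0
  0-0 → 0
  0-0 → 0
  1-0 → 1
  0-0 → 0
  1-0 → 1
  0-1 → 1 (borrow)
  0-0-1 → 1 (borrow)
  0-0-1 → 1 (borrow)
  0-1-1 → 0 (borrow)
  1-1-1 → 1 (borrow)
  1-1-1 → 1 (borrow)
  1-0-1 → 0
  1-1 → 0
  1-1 → 0
  1-1 → 0
  1-1 → 0
  1-0 → 1
  1-0 → 1
  1-0 → 1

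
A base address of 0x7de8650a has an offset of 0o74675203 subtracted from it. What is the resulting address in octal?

0o17475165207

0x7de8650a = 0o17572062412 in octal.
Subtract column by column in base 8:
  2-3 → 7 (borrow)
  1-0-1 → 0
  4-2 → 2
  2-5 → 5 (borrow)
  6-7-1 → 6 (borrow)
  0-6-1 → 1 (borrow)
  2-4-1 → 5 (borrow)
  7-7-1 → 7 (borrow)
  5-0-1 → 4
  7-0 → 7
  1-0 → 1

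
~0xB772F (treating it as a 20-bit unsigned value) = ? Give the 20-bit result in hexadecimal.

0x488D0

Each hex digit d becomes F−d:
  B→4, 7→8, 7→8, 2→D, F→0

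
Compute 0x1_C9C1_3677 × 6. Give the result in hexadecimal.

0xABA8746CA

Multiply each base-16 digit by 6, carrying:
  7×6 = 42 → write A carry 2
  7×6+2 = 44 → write C carry 2
  6×6+2 = 38 → write 6 carry 2
  3×6+2 = 20 → write 4 carry 1
  1×6+1 = 7 → write 7
  C×6 = 72 → write 8 carry 4
  9×6+4 = 58 → write A carry 3
  C×6+3 = 75 → write B carry 4
  1×6+4 = 10 → write A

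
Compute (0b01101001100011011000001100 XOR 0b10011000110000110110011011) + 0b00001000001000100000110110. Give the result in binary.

First 0b01101001100011011000001100 XOR 0b10011000110000110110011011 = 0b11110001010011101110010111.
Add column by column in base 2, right to left:
  1+0 = 1
  1+1 = 0 carry 1
  1+1+1 = 1 carry 1
  0+0+1 = 1
  1+1 = 0 carry 1
  0+1+1 = 0 carry 1
  0+0+1 = 1
  1+0 = 1
  1+0 = 1
  1+0 = 1
  0+0 = 0
  1+1 = 0 carry 1
  1+0+1 = 0 carry 1
  1+0+1 = 0 carry 1
  0+0+1 = 1
  0+1 = 1
  1+0 = 1
  0+0 = 0
  1+0 = 1
  0+0 = 0
  0+0 = 0
  0+1 = 1
  1+0 = 1
  1+0 = 1
  1+0 = 1
  1+0 = 1

0b11111001011100001111001101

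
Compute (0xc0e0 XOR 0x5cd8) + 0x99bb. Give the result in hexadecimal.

0x135f3

First 0xc0e0 XOR 0x5cd8 = 0x9c38.
Add column by column in base 16, right to left:
  8+b = 3 carry 1
  3+b+1 = f
  c+9 = 5 carry 1
  9+9+1 = 3 carry 1
  final carry 1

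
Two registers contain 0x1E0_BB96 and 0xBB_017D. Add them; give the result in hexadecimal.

0x29BBD13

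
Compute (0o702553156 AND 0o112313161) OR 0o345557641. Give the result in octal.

0o347557741

0o702553156 AND 0o112313161 = 0o102113140.
Then OR with 0o345557641.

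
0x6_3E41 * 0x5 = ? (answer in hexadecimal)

Multiply each base-16 digit by 5, carrying:
  1×5 = 5 → write 5
  4×5 = 20 → write 4 carry 1
  E×5+1 = 71 → write 7 carry 4
  3×5+4 = 19 → write 3 carry 1
  6×5+1 = 31 → write F carry 1
  remaining carry: 1

0x1F3745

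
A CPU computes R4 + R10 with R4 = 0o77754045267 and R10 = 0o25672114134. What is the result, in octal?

0o125646161423

Add column by column in base 8, right to left:
  7+4 = 3 carry 1
  6+3+1 = 2 carry 1
  2+1+1 = 4
  5+4 = 1 carry 1
  4+1+1 = 6
  0+1 = 1
  4+2 = 6
  5+7 = 4 carry 1
  7+6+1 = 6 carry 1
  7+5+1 = 5 carry 1
  7+2+1 = 2 carry 1
  final carry 1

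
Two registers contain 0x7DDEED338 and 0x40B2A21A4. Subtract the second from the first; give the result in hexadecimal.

0x3D2C4B194

Subtract column by column in base 16:
  8-4 → 4
  3-A → 9 (borrow)
  3-1-1 → 1
  D-2 → B
  E-A → 4
  E-2 → C
  D-B → 2
  D-0 → D
  7-4 → 3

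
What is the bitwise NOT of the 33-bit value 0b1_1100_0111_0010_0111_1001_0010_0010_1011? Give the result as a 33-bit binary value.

0b000111000110110000110110111010100

Invert each bit: 111000111001001111001001000101011 → 000111000110110000110110111010100.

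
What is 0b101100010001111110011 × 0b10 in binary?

Multiply each base-2 digit by 2, carrying:
  1×2 = 2 → write 0 carry 1
  1×2+1 = 3 → write 1 carry 1
  0×2+1 = 1 → write 1
  0×2 = 0 → write 0
  1×2 = 2 → write 0 carry 1
  1×2+1 = 3 → write 1 carry 1
  1×2+1 = 3 → write 1 carry 1
  1×2+1 = 3 → write 1 carry 1
  1×2+1 = 3 → write 1 carry 1
  1×2+1 = 3 → write 1 carry 1
  0×2+1 = 1 → write 1
  0×2 = 0 → write 0
  0×2 = 0 → write 0
  1×2 = 2 → write 0 carry 1
  0×2+1 = 1 → write 1
  0×2 = 0 → write 0
  0×2 = 0 → write 0
  1×2 = 2 → write 0 carry 1
  1×2+1 = 3 → write 1 carry 1
  0×2+1 = 1 → write 1
  1×2 = 2 → write 0 carry 1
  remaining carry: 1

0b1011000100011111100110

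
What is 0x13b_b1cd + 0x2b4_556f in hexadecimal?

0x3f0073c

Add column by column in base 16, right to left:
  d+f = c carry 1
  c+6+1 = 3 carry 1
  1+5+1 = 7
  b+5 = 0 carry 1
  b+4+1 = 0 carry 1
  3+b+1 = f
  1+2 = 3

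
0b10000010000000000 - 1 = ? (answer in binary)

0b10000001111111111

The trailing 10 digits are 0, so subtracting 1 borrows through: they become 1 and the next digit up decrements.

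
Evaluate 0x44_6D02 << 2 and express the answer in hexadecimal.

2 bits is not a whole number of base-16 digits; in binary: 10001000110110100000010 << 2 = 1000100011011010000001000.

0x111B408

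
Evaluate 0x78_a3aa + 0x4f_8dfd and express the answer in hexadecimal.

0xc831a7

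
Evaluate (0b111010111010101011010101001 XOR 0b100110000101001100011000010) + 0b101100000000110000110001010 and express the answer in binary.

0b1001001000000010111111110101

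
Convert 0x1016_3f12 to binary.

Expand each hex digit to 4 bits: 1=0001 0=0000 1=0001 6=0110 3=0011 f=1111 1=0001 2=0010.

0b10000000101100011111100010010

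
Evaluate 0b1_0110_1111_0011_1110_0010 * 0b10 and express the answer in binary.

0b1011011110011111000100

Multiply each base-2 digit by 2, carrying:
  0×2 = 0 → write 0
  1×2 = 2 → write 0 carry 1
  0×2+1 = 1 → write 1
  0×2 = 0 → write 0
  0×2 = 0 → write 0
  1×2 = 2 → write 0 carry 1
  1×2+1 = 3 → write 1 carry 1
  1×2+1 = 3 → write 1 carry 1
  1×2+1 = 3 → write 1 carry 1
  1×2+1 = 3 → write 1 carry 1
  0×2+1 = 1 → write 1
  0×2 = 0 → write 0
  1×2 = 2 → write 0 carry 1
  1×2+1 = 3 → write 1 carry 1
  1×2+1 = 3 → write 1 carry 1
  1×2+1 = 3 → write 1 carry 1
  0×2+1 = 1 → write 1
  1×2 = 2 → write 0 carry 1
  1×2+1 = 3 → write 1 carry 1
  0×2+1 = 1 → write 1
  1×2 = 2 → write 0 carry 1
  remaining carry: 1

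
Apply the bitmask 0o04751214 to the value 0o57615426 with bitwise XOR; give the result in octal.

0o53144632

XOR each oct digit independently (no carries):
  5^0=5, 7^4=3, 6^7=1, 1^5=4, 5^1=4, 4^2=6, 2^1=3, 6^4=2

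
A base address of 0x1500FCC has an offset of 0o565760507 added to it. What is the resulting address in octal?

0x1500FCC = 0o124007714 in octal.
Add column by column in base 8, right to left:
  4+7 = 3 carry 1
  1+0+1 = 2
  7+5 = 4 carry 1
  7+0+1 = 0 carry 1
  0+6+1 = 7
  0+7 = 7
  4+5 = 1 carry 1
  2+6+1 = 1 carry 1
  1+5+1 = 7

0o711770423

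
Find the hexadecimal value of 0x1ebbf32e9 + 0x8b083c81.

0x276c76f6a

Add column by column in base 16, right to left:
  9+1 = a
  e+8 = 6 carry 1
  2+c+1 = f
  3+3 = 6
  f+8 = 7 carry 1
  b+0+1 = c
  b+b = 6 carry 1
  e+8+1 = 7 carry 1
  1+0+1 = 2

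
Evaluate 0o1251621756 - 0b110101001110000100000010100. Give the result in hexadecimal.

0o1251621756 = 0xaa723ee in hexadecimal.
0b110101001110000100000010100 = 0x6a70814 in hexadecimal.
Subtract column by column in base 16:
  e-4 → a
  e-1 → d
  3-8 → b (borrow)
  2-0-1 → 1
  7-7 → 0
  a-a → 0
  a-6 → 4

0x4001bda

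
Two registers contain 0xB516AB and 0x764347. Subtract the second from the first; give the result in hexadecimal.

Subtract column by column in base 16:
  B-7 → 4
  A-4 → 6
  6-3 → 3
  1-4 → D (borrow)
  5-6-1 → E (borrow)
  B-7-1 → 3

0x3ED364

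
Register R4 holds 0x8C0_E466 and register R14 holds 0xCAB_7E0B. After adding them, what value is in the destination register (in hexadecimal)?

0x156C6271

Add column by column in base 16, right to left:
  6+B = 1 carry 1
  6+0+1 = 7
  4+E = 2 carry 1
  E+7+1 = 6 carry 1
  0+B+1 = C
  C+A = 6 carry 1
  8+C+1 = 5 carry 1
  final carry 1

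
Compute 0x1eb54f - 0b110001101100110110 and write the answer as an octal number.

0o6715031

0x1eb54f = 0o7532517 in octal.
0b110001101100110110 = 0o615466 in octal.
Subtract column by column in base 8:
  7-6 → 1
  1-6 → 3 (borrow)
  5-4-1 → 0
  2-5 → 5 (borrow)
  3-1-1 → 1
  5-6 → 7 (borrow)
  7-0-1 → 6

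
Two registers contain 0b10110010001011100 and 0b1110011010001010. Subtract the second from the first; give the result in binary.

0b111110111010010

Subtract column by column in base 2:
  0-0 → 0
  0-1 → 1 (borrow)
  1-0-1 → 0
  1-1 → 0
  1-0 → 1
  0-0 → 0
  1-0 → 1
  0-1 → 1 (borrow)
  0-0-1 → 1 (borrow)
  0-1-1 → 0 (borrow)
  1-1-1 → 1 (borrow)
  0-0-1 → 1 (borrow)
  0-0-1 → 1 (borrow)
  1-1-1 → 1 (borrow)
  1-1-1 → 1 (borrow)
  0-1-1 → 0 (borrow)
  1-0-1 → 0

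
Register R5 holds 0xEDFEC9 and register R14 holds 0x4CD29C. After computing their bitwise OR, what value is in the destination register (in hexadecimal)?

0xEDFEDD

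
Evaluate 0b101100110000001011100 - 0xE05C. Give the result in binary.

0b101011000000000000000

0xE05C = 0b1110000001011100 in binary.
Subtract column by column in base 2:
  0-0 → 0
  0-0 → 0
  1-1 → 0
  1-1 → 0
  1-1 → 0
  0-0 → 0
  1-1 → 0
  0-0 → 0
  0-0 → 0
  0-0 → 0
  0-0 → 0
  0-0 → 0
  0-0 → 0
  1-1 → 0
  1-1 → 0
  0-1 → 1 (borrow)
  0-0-1 → 1 (borrow)
  1-0-1 → 0
  1-0 → 1
  0-0 → 0
  1-0 → 1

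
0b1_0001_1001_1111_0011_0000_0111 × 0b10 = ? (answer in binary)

0b10001100111110011000001110

Multiply each base-2 digit by 2, carrying:
  1×2 = 2 → write 0 carry 1
  1×2+1 = 3 → write 1 carry 1
  1×2+1 = 3 → write 1 carry 1
  0×2+1 = 1 → write 1
  0×2 = 0 → write 0
  0×2 = 0 → write 0
  0×2 = 0 → write 0
  0×2 = 0 → write 0
  1×2 = 2 → write 0 carry 1
  1×2+1 = 3 → write 1 carry 1
  0×2+1 = 1 → write 1
  0×2 = 0 → write 0
  1×2 = 2 → write 0 carry 1
  1×2+1 = 3 → write 1 carry 1
  1×2+1 = 3 → write 1 carry 1
  1×2+1 = 3 → write 1 carry 1
  1×2+1 = 3 → write 1 carry 1
  0×2+1 = 1 → write 1
  0×2 = 0 → write 0
  1×2 = 2 → write 0 carry 1
  1×2+1 = 3 → write 1 carry 1
  0×2+1 = 1 → write 1
  0×2 = 0 → write 0
  0×2 = 0 → write 0
  1×2 = 2 → write 0 carry 1
  remaining carry: 1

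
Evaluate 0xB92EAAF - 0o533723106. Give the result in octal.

0o610642151

0xB92EAAF = 0o1344565257 in octal.
Subtract column by column in base 8:
  7-6 → 1
  5-0 → 5
  2-1 → 1
  5-3 → 2
  6-2 → 4
  5-7 → 6 (borrow)
  4-3-1 → 0
  4-3 → 1
  3-5 → 6 (borrow)
  1-0-1 → 0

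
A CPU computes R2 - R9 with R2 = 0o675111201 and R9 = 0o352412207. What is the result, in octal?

Subtract column by column in base 8:
  1-7 → 2 (borrow)
  0-0-1 → 7 (borrow)
  2-2-1 → 7 (borrow)
  1-2-1 → 6 (borrow)
  1-1-1 → 7 (borrow)
  1-4-1 → 4 (borrow)
  5-2-1 → 2
  7-5 → 2
  6-3 → 3

0o322476772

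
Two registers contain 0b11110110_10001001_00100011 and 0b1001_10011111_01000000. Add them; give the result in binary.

0b1000000000010100001100011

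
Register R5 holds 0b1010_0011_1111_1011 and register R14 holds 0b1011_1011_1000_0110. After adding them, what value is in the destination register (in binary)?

0b10101111110000001

Add column by column in base 2, right to left:
  1+0 = 1
  1+1 = 0 carry 1
  0+1+1 = 0 carry 1
  1+0+1 = 0 carry 1
  1+0+1 = 0 carry 1
  1+0+1 = 0 carry 1
  1+0+1 = 0 carry 1
  1+1+1 = 1 carry 1
  1+1+1 = 1 carry 1
  1+1+1 = 1 carry 1
  0+0+1 = 1
  0+1 = 1
  0+1 = 1
  1+1 = 0 carry 1
  0+0+1 = 1
  1+1 = 0 carry 1
  final carry 1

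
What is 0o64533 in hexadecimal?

Each octal digit is 3 bits: 6=110 4=100 5=101 3=011 3=011.
Group the bits into nibbles: 0110 1001 0101 1011 → 695b.

0x695b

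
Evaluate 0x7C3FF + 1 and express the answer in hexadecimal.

0x7C400

The trailing 2 digits are F (max in base 16), so adding 1 cascades: they roll to 0 and the next digit up increments.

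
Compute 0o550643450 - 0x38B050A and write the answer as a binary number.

0b10000110000100001000011110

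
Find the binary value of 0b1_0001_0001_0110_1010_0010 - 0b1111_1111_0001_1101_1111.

0b10010010011000011

Subtract column by column in base 2:
  0-1 → 1 (borrow)
  1-1-1 → 1 (borrow)
  0-1-1 → 0 (borrow)
  0-1-1 → 0 (borrow)
  0-1-1 → 0 (borrow)
  1-0-1 → 0
  0-1 → 1 (borrow)
  1-1-1 → 1 (borrow)
  0-1-1 → 0 (borrow)
  1-0-1 → 0
  1-0 → 1
  0-0 → 0
  1-1 → 0
  0-1 → 1 (borrow)
  0-1-1 → 0 (borrow)
  0-1-1 → 0 (borrow)
  1-1-1 → 1 (borrow)
  0-1-1 → 0 (borrow)
  0-1-1 → 0 (borrow)
  0-1-1 → 0 (borrow)
  1-0-1 → 0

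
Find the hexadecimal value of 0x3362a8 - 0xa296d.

Subtract column by column in base 16:
  8-d → b (borrow)
  a-6-1 → 3
  2-9 → 9 (borrow)
  6-2-1 → 3
  3-a → 9 (borrow)
  3-0-1 → 2

0x29393b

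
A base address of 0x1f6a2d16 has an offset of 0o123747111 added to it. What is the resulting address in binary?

0b100000101110011111101101011111

0x1f6a2d16 = 0b11111011010100010110100010110 in binary.
0o123747111 = 0b1010011111100111001001001 in binary.
Add column by column in base 2, right to left:
  0+1 = 1
  1+0 = 1
  1+0 = 1
  0+1 = 1
  1+0 = 1
  0+0 = 0
  0+1 = 1
  0+0 = 0
  1+0 = 1
  0+1 = 1
  1+1 = 0 carry 1
  1+1+1 = 1 carry 1
  0+0+1 = 1
  1+0 = 1
  0+1 = 1
  0+1 = 1
  0+1 = 1
  1+1 = 0 carry 1
  0+1+1 = 0 carry 1
  1+1+1 = 1 carry 1
  0+0+1 = 1
  1+0 = 1
  1+1 = 0 carry 1
  0+0+1 = 1
  1+1 = 0 carry 1
  1+0+1 = 0 carry 1
  1+0+1 = 0 carry 1
  1+0+1 = 0 carry 1
  1+0+1 = 0 carry 1
  final carry 1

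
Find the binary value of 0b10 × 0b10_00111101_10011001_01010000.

0b100011110110011001010100000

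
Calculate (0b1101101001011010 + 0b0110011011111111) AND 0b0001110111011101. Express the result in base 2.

0b101011001

Add column by column in base 2, right to left:
  0+1 = 1
  1+1 = 0 carry 1
  0+1+1 = 0 carry 1
  1+1+1 = 1 carry 1
  1+1+1 = 1 carry 1
  0+1+1 = 0 carry 1
  1+1+1 = 1 carry 1
  0+1+1 = 0 carry 1
  0+0+1 = 1
  1+1 = 0 carry 1
  0+1+1 = 0 carry 1
  1+0+1 = 0 carry 1
  1+0+1 = 0 carry 1
  0+1+1 = 0 carry 1
  1+1+1 = 1 carry 1
  1+0+1 = 0 carry 1
  final carry 1
Sum = 0b10100000101011001; now AND with 0b0001110111011101:
  10100000101011001
& 00001110111011101
= 00000000101011001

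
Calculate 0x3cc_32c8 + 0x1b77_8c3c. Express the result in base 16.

0x1f43bf04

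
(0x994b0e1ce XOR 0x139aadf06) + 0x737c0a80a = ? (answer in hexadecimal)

0xfe4dae6d2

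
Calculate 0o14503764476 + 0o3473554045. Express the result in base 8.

Add column by column in base 8, right to left:
  6+5 = 3 carry 1
  7+4+1 = 4 carry 1
  4+0+1 = 5
  4+4 = 0 carry 1
  6+5+1 = 4 carry 1
  7+5+1 = 5 carry 1
  3+3+1 = 7
  0+7 = 7
  5+4 = 1 carry 1
  4+3+1 = 0 carry 1
  1+0+1 = 2

0o20177540543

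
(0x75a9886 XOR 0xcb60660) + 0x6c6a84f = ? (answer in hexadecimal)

First 0x75a9886 XOR 0xcb60660 = 0xbec9ee6.
Add column by column in base 16, right to left:
  6+f = 5 carry 1
  e+4+1 = 3 carry 1
  e+8+1 = 7 carry 1
  9+a+1 = 4 carry 1
  c+6+1 = 3 carry 1
  e+c+1 = b carry 1
  b+6+1 = 2 carry 1
  final carry 1

0x12b34735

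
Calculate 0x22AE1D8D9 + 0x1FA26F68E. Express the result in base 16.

Add column by column in base 16, right to left:
  9+E = 7 carry 1
  D+8+1 = 6 carry 1
  8+6+1 = F
  D+F = C carry 1
  1+6+1 = 8
  E+2 = 0 carry 1
  A+A+1 = 5 carry 1
  2+F+1 = 2 carry 1
  2+1+1 = 4

0x42508CF67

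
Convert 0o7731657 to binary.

Each octal digit is 3 bits: 7=111 7=111 3=011 1=001 6=110 5=101 7=111.

0b111111011001110101111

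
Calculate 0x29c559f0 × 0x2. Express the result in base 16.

0x538ab3e0

Multiply each base-16 digit by 2, carrying:
  0×2 = 0 → write 0
  f×2 = 30 → write e carry 1
  9×2+1 = 19 → write 3 carry 1
  5×2+1 = 11 → write b
  5×2 = 10 → write a
  c×2 = 24 → write 8 carry 1
  9×2+1 = 19 → write 3 carry 1
  2×2+1 = 5 → write 5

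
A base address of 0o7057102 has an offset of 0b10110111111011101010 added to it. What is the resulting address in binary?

0b1001111101110100101100

0o7057102 = 0b111000101111001000010 in binary.
Add column by column in base 2, right to left:
  0+0 = 0
  1+1 = 0 carry 1
  0+0+1 = 1
  0+1 = 1
  0+0 = 0
  0+1 = 1
  1+1 = 0 carry 1
  0+1+1 = 0 carry 1
  0+0+1 = 1
  1+1 = 0 carry 1
  1+1+1 = 1 carry 1
  1+1+1 = 1 carry 1
  1+1+1 = 1 carry 1
  0+1+1 = 0 carry 1
  1+1+1 = 1 carry 1
  0+0+1 = 1
  0+1 = 1
  0+1 = 1
  1+0 = 1
  1+1 = 0 carry 1
  1+0+1 = 0 carry 1
  final carry 1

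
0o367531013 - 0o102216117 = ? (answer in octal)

0o265312674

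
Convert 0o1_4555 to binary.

Each octal digit is 3 bits: 1=001 4=100 5=101 5=101 5=101.

0b1100101101101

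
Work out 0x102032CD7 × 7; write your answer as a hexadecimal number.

Multiply each base-16 digit by 7, carrying:
  7×7 = 49 → write 1 carry 3
  D×7+3 = 94 → write E carry 5
  C×7+5 = 89 → write 9 carry 5
  2×7+5 = 19 → write 3 carry 1
  3×7+1 = 22 → write 6 carry 1
  0×7+1 = 1 → write 1
  2×7 = 14 → write E
  0×7 = 0 → write 0
  1×7 = 7 → write 7

0x70E1639E1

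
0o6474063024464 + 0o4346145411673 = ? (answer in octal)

0o13042230436357

Add column by column in base 8, right to left:
  4+3 = 7
  6+7 = 5 carry 1
  4+6+1 = 3 carry 1
  4+1+1 = 6
  2+1 = 3
  0+4 = 4
  3+5 = 0 carry 1
  6+4+1 = 3 carry 1
  0+1+1 = 2
  4+6 = 2 carry 1
  7+4+1 = 4 carry 1
  4+3+1 = 0 carry 1
  6+4+1 = 3 carry 1
  final carry 1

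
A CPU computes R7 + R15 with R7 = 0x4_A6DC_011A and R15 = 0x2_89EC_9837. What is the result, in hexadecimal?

0x730C89951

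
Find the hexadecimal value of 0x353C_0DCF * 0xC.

0x27ED0A5B4

Multiply each base-16 digit by 12, carrying:
  F×12 = 180 → write 4 carry 11
  C×12+11 = 155 → write B carry 9
  D×12+9 = 165 → write 5 carry 10
  0×12+10 = 10 → write A
  C×12 = 144 → write 0 carry 9
  3×12+9 = 45 → write D carry 2
  5×12+2 = 62 → write E carry 3
  3×12+3 = 39 → write 7 carry 2
  remaining carry: 2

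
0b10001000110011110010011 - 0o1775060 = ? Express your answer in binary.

0o1775060 = 0b1111111101000110000 in binary.
Subtract column by column in base 2:
  1-0 → 1
  1-0 → 1
  0-0 → 0
  0-0 → 0
  1-1 → 0
  0-1 → 1 (borrow)
  0-0-1 → 1 (borrow)
  1-0-1 → 0
  1-0 → 1
  1-1 → 0
  1-0 → 1
  0-1 → 1 (borrow)
  0-1-1 → 0 (borrow)
  1-1-1 → 1 (borrow)
  1-1-1 → 1 (borrow)
  0-1-1 → 0 (borrow)
  0-1-1 → 0 (borrow)
  0-1-1 → 0 (borrow)
  1-1-1 → 1 (borrow)
  0-0-1 → 1 (borrow)
  0-0-1 → 1 (borrow)
  0-0-1 → 1 (borrow)
  1-0-1 → 0

0b1111000110110101100011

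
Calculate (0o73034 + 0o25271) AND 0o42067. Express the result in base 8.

0o25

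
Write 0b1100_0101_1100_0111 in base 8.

Group the bits in threes: 001 100 010 111 000 111 → 142707.

0o142707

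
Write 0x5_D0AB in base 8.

0o1350253

Expand each hex digit to 4 bits: 5=0101 D=1101 0=0000 A=1010 B=1011.
Group the bits in threes: 001 011 101 000 010 101 011 → 1350253.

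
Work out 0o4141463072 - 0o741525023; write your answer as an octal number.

0o3177736047

Subtract column by column in base 8:
  2-3 → 7 (borrow)
  7-2-1 → 4
  0-0 → 0
  3-5 → 6 (borrow)
  6-2-1 → 3
  4-5 → 7 (borrow)
  1-1-1 → 7 (borrow)
  4-4-1 → 7 (borrow)
  1-7-1 → 1 (borrow)
  4-0-1 → 3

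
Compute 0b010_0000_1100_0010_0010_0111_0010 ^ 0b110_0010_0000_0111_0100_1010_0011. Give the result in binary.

0b100001011000101011011010001

XOR bit by bit (1 where the bits differ):
  010000011000010001001110010
^ 110001000000111010010100011
= 100001011000101011011010001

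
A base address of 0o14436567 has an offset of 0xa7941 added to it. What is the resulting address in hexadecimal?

0x3cb6b8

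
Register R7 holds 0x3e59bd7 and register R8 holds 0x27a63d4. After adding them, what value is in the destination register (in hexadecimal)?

0x65fffab

Add column by column in base 16, right to left:
  7+4 = b
  d+d = a carry 1
  b+3+1 = f
  9+6 = f
  5+a = f
  e+7 = 5 carry 1
  3+2+1 = 6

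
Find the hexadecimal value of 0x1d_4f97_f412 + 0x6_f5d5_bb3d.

0x24456daf4f

Add column by column in base 16, right to left:
  2+d = f
  1+3 = 4
  4+b = f
  f+b = a carry 1
  7+5+1 = d
  9+d = 6 carry 1
  f+5+1 = 5 carry 1
  4+f+1 = 4 carry 1
  d+6+1 = 4 carry 1
  1+0+1 = 2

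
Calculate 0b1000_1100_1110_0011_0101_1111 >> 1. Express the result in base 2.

0b10001100111000110101111

Right shift by 1: drop the 1 least-significant bit.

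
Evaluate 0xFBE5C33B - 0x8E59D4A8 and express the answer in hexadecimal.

Subtract column by column in base 16:
  B-8 → 3
  3-A → 9 (borrow)
  3-4-1 → E (borrow)
  C-D-1 → E (borrow)
  5-9-1 → B (borrow)
  E-5-1 → 8
  B-E → D (borrow)
  F-8-1 → 6

0x6D8BEE93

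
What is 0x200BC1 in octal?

0o10005701

Expand each hex digit to 4 bits: 2=0010 0=0000 0=0000 B=1011 C=1100 1=0001.
Group the bits in threes: 001 000 000 000 101 111 000 001 → 10005701.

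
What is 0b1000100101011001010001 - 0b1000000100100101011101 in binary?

0b100000110011110100

Subtract column by column in base 2:
  1-1 → 0
  0-0 → 0
  0-1 → 1 (borrow)
  0-1-1 → 0 (borrow)
  1-1-1 → 1 (borrow)
  0-0-1 → 1 (borrow)
  1-1-1 → 1 (borrow)
  0-0-1 → 1 (borrow)
  0-1-1 → 0 (borrow)
  1-0-1 → 0
  1-0 → 1
  0-1 → 1 (borrow)
  1-0-1 → 0
  0-0 → 0
  1-1 → 0
  0-0 → 0
  0-0 → 0
  1-0 → 1
  0-0 → 0
  0-0 → 0
  0-0 → 0
  1-1 → 0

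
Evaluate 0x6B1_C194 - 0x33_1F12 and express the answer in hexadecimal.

Subtract column by column in base 16:
  4-2 → 2
  9-1 → 8
  1-F → 2 (borrow)
  C-1-1 → A
  1-3 → E (borrow)
  B-3-1 → 7
  6-0 → 6

0x67EA282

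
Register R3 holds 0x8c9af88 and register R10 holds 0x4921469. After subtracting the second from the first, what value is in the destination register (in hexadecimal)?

0x4379b1f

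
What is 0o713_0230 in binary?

0b111001011000010011000

Each octal digit is 3 bits: 7=111 1=001 3=011 0=000 2=010 3=011 0=000.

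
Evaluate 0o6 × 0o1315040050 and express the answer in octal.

0o10316300360

Multiply each base-8 digit by 6, carrying:
  0×6 = 0 → write 0
  5×6 = 30 → write 6 carry 3
  0×6+3 = 3 → write 3
  0×6 = 0 → write 0
  4×6 = 24 → write 0 carry 3
  0×6+3 = 3 → write 3
  5×6 = 30 → write 6 carry 3
  1×6+3 = 9 → write 1 carry 1
  3×6+1 = 19 → write 3 carry 2
  1×6+2 = 8 → write 0 carry 1
  remaining carry: 1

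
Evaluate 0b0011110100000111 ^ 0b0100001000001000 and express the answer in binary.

XOR bit by bit (1 where the bits differ):
  0011110100000111
^ 0100001000001000
= 0111111100001111

0b0111111100001111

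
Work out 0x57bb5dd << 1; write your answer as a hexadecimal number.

1 bits is not a whole number of base-16 digits; in binary: 101011110111011010111011101 << 1 = 1010111101110110101110111010.

0xaf76bba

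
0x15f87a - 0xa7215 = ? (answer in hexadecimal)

0xb8665

Subtract column by column in base 16:
  a-5 → 5
  7-1 → 6
  8-2 → 6
  f-7 → 8
  5-a → b (borrow)
  1-0-1 → 0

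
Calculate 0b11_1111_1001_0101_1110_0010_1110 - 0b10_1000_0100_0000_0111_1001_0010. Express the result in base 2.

Subtract column by column in base 2:
  0-0 → 0
  1-1 → 0
  1-0 → 1
  1-0 → 1
  0-1 → 1 (borrow)
  1-0-1 → 0
  0-0 → 0
  0-1 → 1 (borrow)
  0-1-1 → 0 (borrow)
  1-1-1 → 1 (borrow)
  1-1-1 → 1 (borrow)
  1-0-1 → 0
  1-0 → 1
  0-0 → 0
  1-0 → 1
  0-0 → 0
  1-0 → 1
  0-0 → 0
  0-1 → 1 (borrow)
  1-0-1 → 0
  1-0 → 1
  1-0 → 1
  1-0 → 1
  1-1 → 0
  1-0 → 1
  1-1 → 0

0b1011101010101011010011100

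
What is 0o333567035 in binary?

Each octal digit is 3 bits: 3=011 3=011 3=011 5=101 6=110 7=111 0=000 3=011 5=101.

0b11011011101110111000011101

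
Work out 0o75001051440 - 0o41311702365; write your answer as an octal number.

Subtract column by column in base 8:
  0-5 → 3 (borrow)
  4-6-1 → 5 (borrow)
  4-3-1 → 0
  1-2 → 7 (borrow)
  5-0-1 → 4
  0-7 → 1 (borrow)
  1-1-1 → 7 (borrow)
  0-1-1 → 6 (borrow)
  0-3-1 → 4 (borrow)
  5-1-1 → 3
  7-4 → 3

0o33467147053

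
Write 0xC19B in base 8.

0o140633

Expand each hex digit to 4 bits: C=1100 1=0001 9=1001 B=1011.
Group the bits in threes: 001 100 000 110 011 011 → 140633.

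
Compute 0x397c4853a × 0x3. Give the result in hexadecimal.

0xac74d8fae

Multiply each base-16 digit by 3, carrying:
  a×3 = 30 → write e carry 1
  3×3+1 = 10 → write a
  5×3 = 15 → write f
  8×3 = 24 → write 8 carry 1
  4×3+1 = 13 → write d
  c×3 = 36 → write 4 carry 2
  7×3+2 = 23 → write 7 carry 1
  9×3+1 = 28 → write c carry 1
  3×3+1 = 10 → write a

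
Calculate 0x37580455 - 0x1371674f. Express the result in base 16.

0x23e69d06

Subtract column by column in base 16:
  5-f → 6 (borrow)
  5-4-1 → 0
  4-7 → d (borrow)
  0-6-1 → 9 (borrow)
  8-1-1 → 6
  5-7 → e (borrow)
  7-3-1 → 3
  3-1 → 2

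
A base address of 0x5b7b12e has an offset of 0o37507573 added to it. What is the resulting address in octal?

0o615440251

0x5b7b12e = 0o555730456 in octal.
Add column by column in base 8, right to left:
  6+3 = 1 carry 1
  5+7+1 = 5 carry 1
  4+5+1 = 2 carry 1
  0+7+1 = 0 carry 1
  3+0+1 = 4
  7+5 = 4 carry 1
  5+7+1 = 5 carry 1
  5+3+1 = 1 carry 1
  5+0+1 = 6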